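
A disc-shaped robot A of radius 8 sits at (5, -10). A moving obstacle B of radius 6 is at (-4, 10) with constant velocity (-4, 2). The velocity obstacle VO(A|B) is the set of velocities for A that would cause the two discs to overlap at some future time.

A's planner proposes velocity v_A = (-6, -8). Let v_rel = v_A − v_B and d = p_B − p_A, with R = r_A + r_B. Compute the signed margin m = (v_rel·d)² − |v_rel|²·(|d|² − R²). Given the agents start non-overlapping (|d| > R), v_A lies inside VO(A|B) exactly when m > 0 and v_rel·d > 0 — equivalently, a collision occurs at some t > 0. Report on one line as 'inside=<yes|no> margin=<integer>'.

d = (-9, 20),  |d|² = 481;  R = 8+6 = 14,  c = 481−14² = 285
v_rel = (-2, -10),  |v_rel|² = 104;  v_rel·d = (-2)·(-9) + (-10)·(20) = -182
104·t² + 364·t + 285 = 0  ⇒  m = (-182)² − 104·285 = 3484
m = 3484 > 0,  v_rel·d = -182 < 0  ⇒  outside

inside=no margin=3484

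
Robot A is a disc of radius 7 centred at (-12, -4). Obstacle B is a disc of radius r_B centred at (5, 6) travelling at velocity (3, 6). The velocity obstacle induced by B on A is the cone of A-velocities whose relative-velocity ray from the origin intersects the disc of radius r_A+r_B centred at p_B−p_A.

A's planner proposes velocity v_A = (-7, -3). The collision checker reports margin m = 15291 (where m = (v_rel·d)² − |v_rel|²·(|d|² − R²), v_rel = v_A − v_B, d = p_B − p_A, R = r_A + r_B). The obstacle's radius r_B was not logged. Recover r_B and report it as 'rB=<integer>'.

m = 15291
d = (17, 10);  v_rel = (-10, -9),  |v_rel|² = 181
v_rel×d = (-10)·(10) − (-9)·(17) = 53
since m = R²·181 − 53²:  R² = (2809 + 15291) / 181 = 100
R = √100 = 10  ⇒  r_B = 10 − 7 = 3

rB=3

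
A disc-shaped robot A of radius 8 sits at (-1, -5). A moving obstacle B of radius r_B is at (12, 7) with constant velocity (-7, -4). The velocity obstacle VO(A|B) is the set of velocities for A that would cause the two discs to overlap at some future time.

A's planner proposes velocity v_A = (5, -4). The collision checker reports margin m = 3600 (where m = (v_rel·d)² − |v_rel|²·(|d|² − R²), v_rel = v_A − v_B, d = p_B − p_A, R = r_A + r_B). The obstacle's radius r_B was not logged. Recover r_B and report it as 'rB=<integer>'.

m = 3600
d = (13, 12);  v_rel = (12, 0),  |v_rel|² = 144
v_rel×d = (12)·(12) − (0)·(13) = 144
since m = R²·144 − 144²:  R² = (20736 + 3600) / 144 = 169
R = √169 = 13  ⇒  r_B = 13 − 8 = 5

rB=5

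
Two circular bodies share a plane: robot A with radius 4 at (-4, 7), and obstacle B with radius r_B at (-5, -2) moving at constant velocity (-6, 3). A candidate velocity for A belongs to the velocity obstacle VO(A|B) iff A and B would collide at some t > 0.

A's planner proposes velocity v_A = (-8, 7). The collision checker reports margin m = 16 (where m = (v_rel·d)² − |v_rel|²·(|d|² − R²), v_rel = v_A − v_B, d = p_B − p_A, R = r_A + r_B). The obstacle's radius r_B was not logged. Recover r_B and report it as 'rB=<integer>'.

m = 16
d = (-1, -9);  v_rel = (-2, 4),  |v_rel|² = 20
v_rel×d = (-2)·(-9) − (4)·(-1) = 22
since m = R²·20 − 22²:  R² = (484 + 16) / 20 = 25
R = √25 = 5  ⇒  r_B = 5 − 4 = 1

rB=1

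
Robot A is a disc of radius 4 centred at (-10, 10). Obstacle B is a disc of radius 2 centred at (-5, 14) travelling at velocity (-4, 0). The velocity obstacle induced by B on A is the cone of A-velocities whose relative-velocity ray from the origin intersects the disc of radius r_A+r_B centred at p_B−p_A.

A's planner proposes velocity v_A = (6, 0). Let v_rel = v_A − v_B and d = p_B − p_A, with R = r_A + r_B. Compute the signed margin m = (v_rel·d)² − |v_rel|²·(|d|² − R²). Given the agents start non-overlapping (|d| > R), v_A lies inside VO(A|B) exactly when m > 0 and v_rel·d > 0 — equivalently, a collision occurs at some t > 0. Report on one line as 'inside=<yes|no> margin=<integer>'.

d = (5, 4),  |d|² = 41;  R = 4+2 = 6,  c = 41−6² = 5
v_rel = (10, 0),  |v_rel|² = 100;  v_rel·d = (10)·(5) + (0)·(4) = 50
100·t² − 100·t + 5 = 0  ⇒  m = 50² − 100·5 = 2000
m = 2000 > 0,  v_rel·d = 50 > 0  ⇒  inside

inside=yes margin=2000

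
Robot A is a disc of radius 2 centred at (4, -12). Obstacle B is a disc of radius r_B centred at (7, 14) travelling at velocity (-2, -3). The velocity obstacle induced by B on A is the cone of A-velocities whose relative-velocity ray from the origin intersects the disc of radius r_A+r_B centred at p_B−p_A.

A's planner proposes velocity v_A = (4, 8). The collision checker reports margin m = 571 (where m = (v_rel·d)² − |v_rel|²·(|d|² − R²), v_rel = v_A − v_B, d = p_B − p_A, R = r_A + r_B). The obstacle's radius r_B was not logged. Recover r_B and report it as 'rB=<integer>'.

m = 571
d = (3, 26);  v_rel = (6, 11),  |v_rel|² = 157
v_rel×d = (6)·(26) − (11)·(3) = 123
since m = R²·157 − 123²:  R² = (15129 + 571) / 157 = 100
R = √100 = 10  ⇒  r_B = 10 − 2 = 8

rB=8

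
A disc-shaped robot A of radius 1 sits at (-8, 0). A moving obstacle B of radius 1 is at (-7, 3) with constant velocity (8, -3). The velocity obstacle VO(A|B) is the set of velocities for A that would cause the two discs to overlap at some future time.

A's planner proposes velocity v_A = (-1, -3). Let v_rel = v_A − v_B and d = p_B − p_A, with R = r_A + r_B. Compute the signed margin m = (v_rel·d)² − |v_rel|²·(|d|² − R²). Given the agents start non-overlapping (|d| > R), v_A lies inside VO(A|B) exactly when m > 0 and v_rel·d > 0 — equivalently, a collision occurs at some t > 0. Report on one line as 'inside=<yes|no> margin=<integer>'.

d = (1, 3),  |d|² = 10;  R = 1+1 = 2,  c = 10−2² = 6
v_rel = (-9, 0),  |v_rel|² = 81;  v_rel·d = (-9)·(1) + (0)·(3) = -9
81·t² + 18·t + 6 = 0  ⇒  m = (-9)² − 81·6 = -405
m = -405 < 0,  v_rel·d = -9 < 0  ⇒  outside

inside=no margin=-405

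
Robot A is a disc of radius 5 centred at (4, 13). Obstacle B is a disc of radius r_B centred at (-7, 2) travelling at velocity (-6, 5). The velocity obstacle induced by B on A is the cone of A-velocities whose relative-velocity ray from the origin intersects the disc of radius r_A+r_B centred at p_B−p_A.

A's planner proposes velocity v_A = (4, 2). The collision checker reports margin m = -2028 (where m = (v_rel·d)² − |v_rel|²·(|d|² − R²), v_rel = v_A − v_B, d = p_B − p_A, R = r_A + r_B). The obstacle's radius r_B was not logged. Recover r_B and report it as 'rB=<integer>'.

m = -2028
d = (-11, -11);  v_rel = (10, -3),  |v_rel|² = 109
v_rel×d = (10)·(-11) − (-3)·(-11) = -143
since m = R²·109 − (-143)²:  R² = (20449 + -2028) / 109 = 169
R = √169 = 13  ⇒  r_B = 13 − 5 = 8

rB=8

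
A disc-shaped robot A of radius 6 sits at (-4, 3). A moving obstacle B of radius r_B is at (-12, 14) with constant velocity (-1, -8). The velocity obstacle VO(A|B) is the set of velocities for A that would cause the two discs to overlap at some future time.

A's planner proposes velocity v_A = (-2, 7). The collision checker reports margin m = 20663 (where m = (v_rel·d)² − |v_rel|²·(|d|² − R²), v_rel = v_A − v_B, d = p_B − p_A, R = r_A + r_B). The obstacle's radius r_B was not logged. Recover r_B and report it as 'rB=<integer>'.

m = 20663
d = (-8, 11);  v_rel = (-1, 15),  |v_rel|² = 226
v_rel×d = (-1)·(11) − (15)·(-8) = 109
since m = R²·226 − 109²:  R² = (11881 + 20663) / 226 = 144
R = √144 = 12  ⇒  r_B = 12 − 6 = 6

rB=6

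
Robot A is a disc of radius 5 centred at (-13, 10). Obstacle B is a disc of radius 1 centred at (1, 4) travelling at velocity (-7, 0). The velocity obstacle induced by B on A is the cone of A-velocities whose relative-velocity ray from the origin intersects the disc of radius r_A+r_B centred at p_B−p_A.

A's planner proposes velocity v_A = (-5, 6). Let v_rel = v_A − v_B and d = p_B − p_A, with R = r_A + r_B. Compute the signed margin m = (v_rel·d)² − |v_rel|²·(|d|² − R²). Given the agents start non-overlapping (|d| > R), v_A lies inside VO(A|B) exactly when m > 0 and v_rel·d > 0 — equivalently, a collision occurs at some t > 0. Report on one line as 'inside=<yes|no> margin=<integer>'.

d = (14, -6),  |d|² = 232;  R = 5+1 = 6,  c = 232−6² = 196
v_rel = (2, 6),  |v_rel|² = 40;  v_rel·d = (2)·(14) + (6)·(-6) = -8
40·t² + 16·t + 196 = 0  ⇒  m = (-8)² − 40·196 = -7776
m = -7776 < 0,  v_rel·d = -8 < 0  ⇒  outside

inside=no margin=-7776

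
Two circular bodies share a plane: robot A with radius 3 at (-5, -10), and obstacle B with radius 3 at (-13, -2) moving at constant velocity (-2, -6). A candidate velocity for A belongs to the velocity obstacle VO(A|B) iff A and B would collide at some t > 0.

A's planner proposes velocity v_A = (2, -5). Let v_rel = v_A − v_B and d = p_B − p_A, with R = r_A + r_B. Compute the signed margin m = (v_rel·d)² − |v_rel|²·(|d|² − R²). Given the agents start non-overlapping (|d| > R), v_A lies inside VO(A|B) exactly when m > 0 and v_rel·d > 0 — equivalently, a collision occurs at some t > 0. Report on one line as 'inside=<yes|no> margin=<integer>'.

d = (-8, 8),  |d|² = 128;  R = 3+3 = 6,  c = 128−6² = 92
v_rel = (4, 1),  |v_rel|² = 17;  v_rel·d = (4)·(-8) + (1)·(8) = -24
17·t² + 48·t + 92 = 0  ⇒  m = (-24)² − 17·92 = -988
m = -988 < 0,  v_rel·d = -24 < 0  ⇒  outside

inside=no margin=-988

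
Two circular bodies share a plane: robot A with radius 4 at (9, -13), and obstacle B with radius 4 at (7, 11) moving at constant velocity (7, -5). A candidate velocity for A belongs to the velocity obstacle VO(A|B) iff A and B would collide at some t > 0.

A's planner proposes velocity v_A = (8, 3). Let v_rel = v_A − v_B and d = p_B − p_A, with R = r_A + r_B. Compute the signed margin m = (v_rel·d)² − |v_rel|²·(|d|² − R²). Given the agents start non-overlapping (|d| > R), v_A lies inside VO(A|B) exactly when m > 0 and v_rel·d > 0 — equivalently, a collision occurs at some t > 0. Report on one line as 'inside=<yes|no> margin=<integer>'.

d = (-2, 24),  |d|² = 580;  R = 4+4 = 8,  c = 580−8² = 516
v_rel = (1, 8),  |v_rel|² = 65;  v_rel·d = (1)·(-2) + (8)·(24) = 190
65·t² − 380·t + 516 = 0  ⇒  m = 190² − 65·516 = 2560
m = 2560 > 0,  v_rel·d = 190 > 0  ⇒  inside

inside=yes margin=2560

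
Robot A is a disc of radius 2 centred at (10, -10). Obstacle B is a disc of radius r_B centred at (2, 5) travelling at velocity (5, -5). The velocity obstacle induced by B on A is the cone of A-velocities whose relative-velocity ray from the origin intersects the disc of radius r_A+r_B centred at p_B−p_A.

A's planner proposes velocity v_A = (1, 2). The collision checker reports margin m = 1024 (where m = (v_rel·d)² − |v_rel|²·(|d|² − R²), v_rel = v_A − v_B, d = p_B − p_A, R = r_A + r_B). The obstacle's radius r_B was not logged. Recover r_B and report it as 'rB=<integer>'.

m = 1024
d = (-8, 15);  v_rel = (-4, 7),  |v_rel|² = 65
v_rel×d = (-4)·(15) − (7)·(-8) = -4
since m = R²·65 − (-4)²:  R² = (16 + 1024) / 65 = 16
R = √16 = 4  ⇒  r_B = 4 − 2 = 2

rB=2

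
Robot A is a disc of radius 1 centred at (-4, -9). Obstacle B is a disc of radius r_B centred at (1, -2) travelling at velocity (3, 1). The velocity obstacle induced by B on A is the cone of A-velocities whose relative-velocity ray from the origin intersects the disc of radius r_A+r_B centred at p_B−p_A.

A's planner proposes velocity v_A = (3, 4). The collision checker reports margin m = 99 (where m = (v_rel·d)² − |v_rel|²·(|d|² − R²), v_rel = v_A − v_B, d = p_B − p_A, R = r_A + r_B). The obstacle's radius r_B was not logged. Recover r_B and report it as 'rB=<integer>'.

m = 99
d = (5, 7);  v_rel = (0, 3),  |v_rel|² = 9
v_rel×d = (0)·(7) − (3)·(5) = -15
since m = R²·9 − (-15)²:  R² = (225 + 99) / 9 = 36
R = √36 = 6  ⇒  r_B = 6 − 1 = 5

rB=5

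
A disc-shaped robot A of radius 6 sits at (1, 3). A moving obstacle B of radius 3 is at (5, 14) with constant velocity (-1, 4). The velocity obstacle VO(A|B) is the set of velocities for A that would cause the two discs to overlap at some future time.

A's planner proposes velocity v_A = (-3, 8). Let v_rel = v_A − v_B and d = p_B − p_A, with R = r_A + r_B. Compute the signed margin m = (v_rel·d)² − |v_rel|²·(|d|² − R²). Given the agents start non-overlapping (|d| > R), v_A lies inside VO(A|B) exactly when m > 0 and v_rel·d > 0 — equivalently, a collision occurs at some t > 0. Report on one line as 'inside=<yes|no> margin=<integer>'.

d = (4, 11),  |d|² = 137;  R = 6+3 = 9,  c = 137−9² = 56
v_rel = (-2, 4),  |v_rel|² = 20;  v_rel·d = (-2)·(4) + (4)·(11) = 36
20·t² − 72·t + 56 = 0  ⇒  m = 36² − 20·56 = 176
m = 176 > 0,  v_rel·d = 36 > 0  ⇒  inside

inside=yes margin=176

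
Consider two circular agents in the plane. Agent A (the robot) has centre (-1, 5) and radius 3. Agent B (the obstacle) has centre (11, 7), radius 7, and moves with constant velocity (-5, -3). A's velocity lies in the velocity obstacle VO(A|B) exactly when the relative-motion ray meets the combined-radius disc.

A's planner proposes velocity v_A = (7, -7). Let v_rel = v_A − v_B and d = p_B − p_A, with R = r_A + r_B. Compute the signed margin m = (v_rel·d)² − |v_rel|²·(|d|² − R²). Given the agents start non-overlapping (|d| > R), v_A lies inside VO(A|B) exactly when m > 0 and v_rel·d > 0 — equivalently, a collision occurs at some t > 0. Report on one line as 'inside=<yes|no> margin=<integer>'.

d = (12, 2),  |d|² = 148;  R = 3+7 = 10,  c = 148−10² = 48
v_rel = (12, -4),  |v_rel|² = 160;  v_rel·d = (12)·(12) + (-4)·(2) = 136
160·t² − 272·t + 48 = 0  ⇒  m = 136² − 160·48 = 10816
m = 10816 > 0,  v_rel·d = 136 > 0  ⇒  inside

inside=yes margin=10816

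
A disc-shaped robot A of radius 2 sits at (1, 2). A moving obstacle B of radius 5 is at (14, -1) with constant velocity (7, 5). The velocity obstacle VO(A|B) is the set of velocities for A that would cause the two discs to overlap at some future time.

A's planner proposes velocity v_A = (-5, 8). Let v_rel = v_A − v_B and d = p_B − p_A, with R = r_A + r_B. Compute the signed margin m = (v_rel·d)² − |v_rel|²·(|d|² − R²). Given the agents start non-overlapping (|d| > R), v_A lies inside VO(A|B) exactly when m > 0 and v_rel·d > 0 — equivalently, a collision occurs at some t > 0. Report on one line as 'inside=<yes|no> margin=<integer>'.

d = (13, -3),  |d|² = 178;  R = 2+5 = 7,  c = 178−7² = 129
v_rel = (-12, 3),  |v_rel|² = 153;  v_rel·d = (-12)·(13) + (3)·(-3) = -165
153·t² + 330·t + 129 = 0  ⇒  m = (-165)² − 153·129 = 7488
m = 7488 > 0,  v_rel·d = -165 < 0  ⇒  outside

inside=no margin=7488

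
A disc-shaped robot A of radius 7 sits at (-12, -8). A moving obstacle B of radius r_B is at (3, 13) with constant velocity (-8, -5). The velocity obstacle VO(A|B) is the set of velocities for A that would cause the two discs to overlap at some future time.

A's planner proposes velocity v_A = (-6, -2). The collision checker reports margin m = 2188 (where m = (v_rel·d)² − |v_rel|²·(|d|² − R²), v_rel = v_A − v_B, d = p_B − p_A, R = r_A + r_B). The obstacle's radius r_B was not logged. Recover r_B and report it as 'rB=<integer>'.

m = 2188
d = (15, 21);  v_rel = (2, 3),  |v_rel|² = 13
v_rel×d = (2)·(21) − (3)·(15) = -3
since m = R²·13 − (-3)²:  R² = (9 + 2188) / 13 = 169
R = √169 = 13  ⇒  r_B = 13 − 7 = 6

rB=6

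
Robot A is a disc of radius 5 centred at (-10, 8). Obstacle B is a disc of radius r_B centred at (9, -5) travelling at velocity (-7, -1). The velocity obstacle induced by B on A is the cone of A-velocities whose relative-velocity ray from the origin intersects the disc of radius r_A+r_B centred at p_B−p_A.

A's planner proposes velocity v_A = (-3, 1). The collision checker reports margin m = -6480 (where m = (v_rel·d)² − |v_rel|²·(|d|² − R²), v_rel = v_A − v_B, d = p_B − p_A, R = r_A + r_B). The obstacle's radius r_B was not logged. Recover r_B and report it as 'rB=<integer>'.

m = -6480
d = (19, -13);  v_rel = (4, 2),  |v_rel|² = 20
v_rel×d = (4)·(-13) − (2)·(19) = -90
since m = R²·20 − (-90)²:  R² = (8100 + -6480) / 20 = 81
R = √81 = 9  ⇒  r_B = 9 − 5 = 4

rB=4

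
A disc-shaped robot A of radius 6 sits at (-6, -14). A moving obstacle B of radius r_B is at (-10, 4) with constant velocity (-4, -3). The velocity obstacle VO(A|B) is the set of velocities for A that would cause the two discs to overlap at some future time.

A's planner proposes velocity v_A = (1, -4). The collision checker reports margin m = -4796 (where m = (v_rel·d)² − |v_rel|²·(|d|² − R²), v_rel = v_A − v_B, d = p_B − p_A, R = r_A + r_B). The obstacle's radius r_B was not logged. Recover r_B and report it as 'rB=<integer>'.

m = -4796
d = (-4, 18);  v_rel = (5, -1),  |v_rel|² = 26
v_rel×d = (5)·(18) − (-1)·(-4) = 86
since m = R²·26 − 86²:  R² = (7396 + -4796) / 26 = 100
R = √100 = 10  ⇒  r_B = 10 − 6 = 4

rB=4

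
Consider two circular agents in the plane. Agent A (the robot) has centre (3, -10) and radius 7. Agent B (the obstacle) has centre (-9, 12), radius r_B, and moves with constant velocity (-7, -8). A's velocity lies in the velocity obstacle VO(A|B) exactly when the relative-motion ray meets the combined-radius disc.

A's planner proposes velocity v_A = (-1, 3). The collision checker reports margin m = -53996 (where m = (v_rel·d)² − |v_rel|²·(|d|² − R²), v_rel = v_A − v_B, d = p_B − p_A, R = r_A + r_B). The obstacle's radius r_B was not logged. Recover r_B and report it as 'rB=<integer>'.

m = -53996
d = (-12, 22);  v_rel = (6, 11),  |v_rel|² = 157
v_rel×d = (6)·(22) − (11)·(-12) = 264
since m = R²·157 − 264²:  R² = (69696 + -53996) / 157 = 100
R = √100 = 10  ⇒  r_B = 10 − 7 = 3

rB=3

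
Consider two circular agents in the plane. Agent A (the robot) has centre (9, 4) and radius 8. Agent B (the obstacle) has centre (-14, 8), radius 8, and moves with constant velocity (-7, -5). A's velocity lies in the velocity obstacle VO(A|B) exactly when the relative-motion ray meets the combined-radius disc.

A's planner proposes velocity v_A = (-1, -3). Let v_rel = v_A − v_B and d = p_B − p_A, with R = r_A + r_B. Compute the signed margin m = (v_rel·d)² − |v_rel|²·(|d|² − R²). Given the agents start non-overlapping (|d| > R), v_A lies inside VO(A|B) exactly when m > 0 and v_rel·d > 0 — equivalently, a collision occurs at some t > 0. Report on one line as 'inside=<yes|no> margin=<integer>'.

d = (-23, 4),  |d|² = 545;  R = 8+8 = 16,  c = 545−16² = 289
v_rel = (6, 2),  |v_rel|² = 40;  v_rel·d = (6)·(-23) + (2)·(4) = -130
40·t² + 260·t + 289 = 0  ⇒  m = (-130)² − 40·289 = 5340
m = 5340 > 0,  v_rel·d = -130 < 0  ⇒  outside

inside=no margin=5340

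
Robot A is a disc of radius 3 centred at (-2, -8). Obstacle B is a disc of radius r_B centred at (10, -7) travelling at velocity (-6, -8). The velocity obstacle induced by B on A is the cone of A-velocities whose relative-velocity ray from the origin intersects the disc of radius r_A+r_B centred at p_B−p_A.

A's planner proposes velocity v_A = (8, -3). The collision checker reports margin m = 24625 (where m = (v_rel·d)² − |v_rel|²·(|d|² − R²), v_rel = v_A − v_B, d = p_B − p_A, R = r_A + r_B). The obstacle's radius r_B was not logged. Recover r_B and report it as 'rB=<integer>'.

m = 24625
d = (12, 1);  v_rel = (14, 5),  |v_rel|² = 221
v_rel×d = (14)·(1) − (5)·(12) = -46
since m = R²·221 − (-46)²:  R² = (2116 + 24625) / 221 = 121
R = √121 = 11  ⇒  r_B = 11 − 3 = 8

rB=8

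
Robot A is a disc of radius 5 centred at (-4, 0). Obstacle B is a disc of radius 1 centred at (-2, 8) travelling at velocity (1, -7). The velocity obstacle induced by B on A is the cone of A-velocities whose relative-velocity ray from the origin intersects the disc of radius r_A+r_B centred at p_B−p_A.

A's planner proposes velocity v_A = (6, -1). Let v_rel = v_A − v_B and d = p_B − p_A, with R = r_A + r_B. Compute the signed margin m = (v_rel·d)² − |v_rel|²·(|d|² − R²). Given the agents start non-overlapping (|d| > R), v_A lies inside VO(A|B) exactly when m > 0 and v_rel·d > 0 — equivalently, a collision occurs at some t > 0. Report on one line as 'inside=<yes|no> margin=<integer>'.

d = (2, 8),  |d|² = 68;  R = 5+1 = 6,  c = 68−6² = 32
v_rel = (5, 6),  |v_rel|² = 61;  v_rel·d = (5)·(2) + (6)·(8) = 58
61·t² − 116·t + 32 = 0  ⇒  m = 58² − 61·32 = 1412
m = 1412 > 0,  v_rel·d = 58 > 0  ⇒  inside

inside=yes margin=1412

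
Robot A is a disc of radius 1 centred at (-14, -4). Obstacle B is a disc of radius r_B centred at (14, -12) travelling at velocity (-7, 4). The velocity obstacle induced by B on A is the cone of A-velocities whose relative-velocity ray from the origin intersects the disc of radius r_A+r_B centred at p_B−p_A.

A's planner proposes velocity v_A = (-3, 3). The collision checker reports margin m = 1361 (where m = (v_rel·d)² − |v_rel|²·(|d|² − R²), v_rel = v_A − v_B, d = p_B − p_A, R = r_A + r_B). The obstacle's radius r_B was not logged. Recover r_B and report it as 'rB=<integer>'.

m = 1361
d = (28, -8);  v_rel = (4, -1),  |v_rel|² = 17
v_rel×d = (4)·(-8) − (-1)·(28) = -4
since m = R²·17 − (-4)²:  R² = (16 + 1361) / 17 = 81
R = √81 = 9  ⇒  r_B = 9 − 1 = 8

rB=8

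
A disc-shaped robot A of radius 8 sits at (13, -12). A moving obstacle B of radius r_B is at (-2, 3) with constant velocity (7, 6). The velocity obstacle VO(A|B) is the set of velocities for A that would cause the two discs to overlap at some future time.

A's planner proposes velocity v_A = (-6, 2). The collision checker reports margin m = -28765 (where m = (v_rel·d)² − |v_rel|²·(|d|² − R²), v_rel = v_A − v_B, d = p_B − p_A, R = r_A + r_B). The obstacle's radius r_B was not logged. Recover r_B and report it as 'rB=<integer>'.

m = -28765
d = (-15, 15);  v_rel = (-13, -4),  |v_rel|² = 185
v_rel×d = (-13)·(15) − (-4)·(-15) = -255
since m = R²·185 − (-255)²:  R² = (65025 + -28765) / 185 = 196
R = √196 = 14  ⇒  r_B = 14 − 8 = 6

rB=6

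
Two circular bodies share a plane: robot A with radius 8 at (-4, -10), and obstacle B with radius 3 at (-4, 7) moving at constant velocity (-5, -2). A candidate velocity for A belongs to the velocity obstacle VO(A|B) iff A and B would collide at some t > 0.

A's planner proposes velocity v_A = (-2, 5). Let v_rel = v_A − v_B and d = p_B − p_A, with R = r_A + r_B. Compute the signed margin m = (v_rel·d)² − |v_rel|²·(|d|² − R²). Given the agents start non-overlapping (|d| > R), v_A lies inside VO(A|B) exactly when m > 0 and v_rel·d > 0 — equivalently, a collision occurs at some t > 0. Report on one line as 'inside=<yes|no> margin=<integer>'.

d = (0, 17),  |d|² = 289;  R = 8+3 = 11,  c = 289−11² = 168
v_rel = (3, 7),  |v_rel|² = 58;  v_rel·d = (3)·(0) + (7)·(17) = 119
58·t² − 238·t + 168 = 0  ⇒  m = 119² − 58·168 = 4417
m = 4417 > 0,  v_rel·d = 119 > 0  ⇒  inside

inside=yes margin=4417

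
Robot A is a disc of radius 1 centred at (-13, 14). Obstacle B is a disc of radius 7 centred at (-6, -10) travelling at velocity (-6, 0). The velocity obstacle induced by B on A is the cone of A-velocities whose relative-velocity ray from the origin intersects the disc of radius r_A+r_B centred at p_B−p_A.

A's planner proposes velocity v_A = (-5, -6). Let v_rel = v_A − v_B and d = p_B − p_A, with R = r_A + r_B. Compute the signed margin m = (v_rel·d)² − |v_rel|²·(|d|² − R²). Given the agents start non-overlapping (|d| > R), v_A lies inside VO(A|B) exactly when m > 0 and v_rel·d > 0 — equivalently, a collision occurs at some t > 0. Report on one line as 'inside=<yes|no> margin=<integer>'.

d = (7, -24),  |d|² = 625;  R = 1+7 = 8,  c = 625−8² = 561
v_rel = (1, -6),  |v_rel|² = 37;  v_rel·d = (1)·(7) + (-6)·(-24) = 151
37·t² − 302·t + 561 = 0  ⇒  m = 151² − 37·561 = 2044
m = 2044 > 0,  v_rel·d = 151 > 0  ⇒  inside

inside=yes margin=2044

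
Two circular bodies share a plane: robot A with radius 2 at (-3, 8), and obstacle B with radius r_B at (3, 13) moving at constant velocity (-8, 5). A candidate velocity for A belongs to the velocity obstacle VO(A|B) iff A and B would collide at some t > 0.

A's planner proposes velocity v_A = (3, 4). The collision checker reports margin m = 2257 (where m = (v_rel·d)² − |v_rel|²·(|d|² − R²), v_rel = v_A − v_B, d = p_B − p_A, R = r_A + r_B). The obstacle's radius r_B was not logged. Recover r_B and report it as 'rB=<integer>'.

m = 2257
d = (6, 5);  v_rel = (11, -1),  |v_rel|² = 122
v_rel×d = (11)·(5) − (-1)·(6) = 61
since m = R²·122 − 61²:  R² = (3721 + 2257) / 122 = 49
R = √49 = 7  ⇒  r_B = 7 − 2 = 5

rB=5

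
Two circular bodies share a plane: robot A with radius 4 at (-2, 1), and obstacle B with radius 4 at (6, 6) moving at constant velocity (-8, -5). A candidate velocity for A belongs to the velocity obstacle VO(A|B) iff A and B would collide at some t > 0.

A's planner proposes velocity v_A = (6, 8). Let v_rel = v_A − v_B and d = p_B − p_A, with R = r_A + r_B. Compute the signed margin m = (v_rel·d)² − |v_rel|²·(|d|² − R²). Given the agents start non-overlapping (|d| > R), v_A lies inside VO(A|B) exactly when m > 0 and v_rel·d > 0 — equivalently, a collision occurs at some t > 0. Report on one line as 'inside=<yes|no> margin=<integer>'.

d = (8, 5),  |d|² = 89;  R = 4+4 = 8,  c = 89−8² = 25
v_rel = (14, 13),  |v_rel|² = 365;  v_rel·d = (14)·(8) + (13)·(5) = 177
365·t² − 354·t + 25 = 0  ⇒  m = 177² − 365·25 = 22204
m = 22204 > 0,  v_rel·d = 177 > 0  ⇒  inside

inside=yes margin=22204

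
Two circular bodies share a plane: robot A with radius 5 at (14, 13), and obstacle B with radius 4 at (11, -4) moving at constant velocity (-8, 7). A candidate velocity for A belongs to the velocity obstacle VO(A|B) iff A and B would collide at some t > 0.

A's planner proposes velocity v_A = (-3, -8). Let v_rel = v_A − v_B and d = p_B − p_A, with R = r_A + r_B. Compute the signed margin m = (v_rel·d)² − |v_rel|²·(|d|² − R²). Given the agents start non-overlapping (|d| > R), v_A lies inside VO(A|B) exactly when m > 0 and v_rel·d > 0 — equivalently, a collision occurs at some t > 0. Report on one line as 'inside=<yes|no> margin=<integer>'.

d = (-3, -17),  |d|² = 298;  R = 5+4 = 9,  c = 298−9² = 217
v_rel = (5, -15),  |v_rel|² = 250;  v_rel·d = (5)·(-3) + (-15)·(-17) = 240
250·t² − 480·t + 217 = 0  ⇒  m = 240² − 250·217 = 3350
m = 3350 > 0,  v_rel·d = 240 > 0  ⇒  inside

inside=yes margin=3350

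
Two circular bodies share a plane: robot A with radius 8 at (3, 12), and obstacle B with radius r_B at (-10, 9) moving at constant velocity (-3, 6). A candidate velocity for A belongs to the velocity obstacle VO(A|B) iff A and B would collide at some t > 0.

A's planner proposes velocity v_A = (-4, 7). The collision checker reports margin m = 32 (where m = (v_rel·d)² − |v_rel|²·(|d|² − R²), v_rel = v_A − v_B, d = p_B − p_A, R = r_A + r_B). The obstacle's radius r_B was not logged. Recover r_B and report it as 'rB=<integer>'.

m = 32
d = (-13, -3);  v_rel = (-1, 1),  |v_rel|² = 2
v_rel×d = (-1)·(-3) − (1)·(-13) = 16
since m = R²·2 − 16²:  R² = (256 + 32) / 2 = 144
R = √144 = 12  ⇒  r_B = 12 − 8 = 4

rB=4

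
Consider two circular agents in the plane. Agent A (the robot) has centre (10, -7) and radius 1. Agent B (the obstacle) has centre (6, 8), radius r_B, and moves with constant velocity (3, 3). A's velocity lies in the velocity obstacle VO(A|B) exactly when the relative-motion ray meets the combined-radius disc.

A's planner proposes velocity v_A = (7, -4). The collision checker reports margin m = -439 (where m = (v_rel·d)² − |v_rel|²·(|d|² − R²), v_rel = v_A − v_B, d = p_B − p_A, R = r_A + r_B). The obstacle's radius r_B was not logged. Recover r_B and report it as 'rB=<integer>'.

m = -439
d = (-4, 15);  v_rel = (4, -7),  |v_rel|² = 65
v_rel×d = (4)·(15) − (-7)·(-4) = 32
since m = R²·65 − 32²:  R² = (1024 + -439) / 65 = 9
R = √9 = 3  ⇒  r_B = 3 − 1 = 2

rB=2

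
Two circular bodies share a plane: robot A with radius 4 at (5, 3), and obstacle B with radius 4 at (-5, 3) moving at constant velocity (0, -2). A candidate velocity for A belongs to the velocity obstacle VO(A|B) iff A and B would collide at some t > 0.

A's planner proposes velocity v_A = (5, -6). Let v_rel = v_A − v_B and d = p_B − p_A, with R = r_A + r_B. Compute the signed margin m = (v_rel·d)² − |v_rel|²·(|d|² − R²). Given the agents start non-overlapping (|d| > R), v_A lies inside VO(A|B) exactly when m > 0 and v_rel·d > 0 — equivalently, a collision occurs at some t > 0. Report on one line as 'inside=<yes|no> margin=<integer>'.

d = (-10, 0),  |d|² = 100;  R = 4+4 = 8,  c = 100−8² = 36
v_rel = (5, -4),  |v_rel|² = 41;  v_rel·d = (5)·(-10) + (-4)·(0) = -50
41·t² + 100·t + 36 = 0  ⇒  m = (-50)² − 41·36 = 1024
m = 1024 > 0,  v_rel·d = -50 < 0  ⇒  outside

inside=no margin=1024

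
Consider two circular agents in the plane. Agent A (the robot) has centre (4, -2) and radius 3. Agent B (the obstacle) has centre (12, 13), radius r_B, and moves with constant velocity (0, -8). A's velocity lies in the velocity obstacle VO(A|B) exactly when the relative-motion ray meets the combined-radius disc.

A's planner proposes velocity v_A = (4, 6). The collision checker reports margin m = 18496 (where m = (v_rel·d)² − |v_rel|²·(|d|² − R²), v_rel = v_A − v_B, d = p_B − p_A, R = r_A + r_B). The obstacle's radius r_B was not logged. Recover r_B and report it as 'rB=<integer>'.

m = 18496
d = (8, 15);  v_rel = (4, 14),  |v_rel|² = 212
v_rel×d = (4)·(15) − (14)·(8) = -52
since m = R²·212 − (-52)²:  R² = (2704 + 18496) / 212 = 100
R = √100 = 10  ⇒  r_B = 10 − 3 = 7

rB=7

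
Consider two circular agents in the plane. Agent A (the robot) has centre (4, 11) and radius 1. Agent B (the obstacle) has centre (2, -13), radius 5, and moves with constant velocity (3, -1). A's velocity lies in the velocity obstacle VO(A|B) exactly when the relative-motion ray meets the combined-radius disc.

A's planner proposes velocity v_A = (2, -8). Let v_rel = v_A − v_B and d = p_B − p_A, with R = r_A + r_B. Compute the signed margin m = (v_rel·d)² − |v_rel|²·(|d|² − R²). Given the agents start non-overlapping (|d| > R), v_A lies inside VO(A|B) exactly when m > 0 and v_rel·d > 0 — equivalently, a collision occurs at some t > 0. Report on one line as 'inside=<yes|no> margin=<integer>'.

d = (-2, -24),  |d|² = 580;  R = 1+5 = 6,  c = 580−6² = 544
v_rel = (-1, -7),  |v_rel|² = 50;  v_rel·d = (-1)·(-2) + (-7)·(-24) = 170
50·t² − 340·t + 544 = 0  ⇒  m = 170² − 50·544 = 1700
m = 1700 > 0,  v_rel·d = 170 > 0  ⇒  inside

inside=yes margin=1700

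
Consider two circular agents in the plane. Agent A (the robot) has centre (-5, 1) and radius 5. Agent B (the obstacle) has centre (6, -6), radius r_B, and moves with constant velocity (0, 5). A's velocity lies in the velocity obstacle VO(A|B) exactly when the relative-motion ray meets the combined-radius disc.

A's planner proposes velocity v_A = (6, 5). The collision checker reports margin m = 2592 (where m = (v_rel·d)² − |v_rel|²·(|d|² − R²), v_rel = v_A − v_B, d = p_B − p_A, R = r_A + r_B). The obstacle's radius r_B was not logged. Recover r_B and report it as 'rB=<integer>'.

m = 2592
d = (11, -7);  v_rel = (6, 0),  |v_rel|² = 36
v_rel×d = (6)·(-7) − (0)·(11) = -42
since m = R²·36 − (-42)²:  R² = (1764 + 2592) / 36 = 121
R = √121 = 11  ⇒  r_B = 11 − 5 = 6

rB=6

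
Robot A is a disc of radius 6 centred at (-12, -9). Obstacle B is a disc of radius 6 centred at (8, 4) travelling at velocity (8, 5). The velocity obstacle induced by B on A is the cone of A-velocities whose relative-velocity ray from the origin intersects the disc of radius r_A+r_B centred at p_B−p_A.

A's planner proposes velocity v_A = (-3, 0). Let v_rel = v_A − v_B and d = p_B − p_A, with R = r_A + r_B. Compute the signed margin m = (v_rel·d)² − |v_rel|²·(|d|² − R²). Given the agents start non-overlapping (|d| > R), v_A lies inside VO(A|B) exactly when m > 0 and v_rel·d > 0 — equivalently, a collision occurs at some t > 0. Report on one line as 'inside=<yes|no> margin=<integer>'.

d = (20, 13),  |d|² = 569;  R = 6+6 = 12,  c = 569−12² = 425
v_rel = (-11, -5),  |v_rel|² = 146;  v_rel·d = (-11)·(20) + (-5)·(13) = -285
146·t² + 570·t + 425 = 0  ⇒  m = (-285)² − 146·425 = 19175
m = 19175 > 0,  v_rel·d = -285 < 0  ⇒  outside

inside=no margin=19175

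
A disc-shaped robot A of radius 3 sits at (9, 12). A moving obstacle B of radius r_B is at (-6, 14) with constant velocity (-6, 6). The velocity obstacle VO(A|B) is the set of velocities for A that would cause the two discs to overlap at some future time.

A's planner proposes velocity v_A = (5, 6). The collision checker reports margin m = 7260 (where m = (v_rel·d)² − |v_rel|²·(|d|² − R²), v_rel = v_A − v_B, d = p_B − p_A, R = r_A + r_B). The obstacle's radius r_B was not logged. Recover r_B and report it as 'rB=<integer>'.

m = 7260
d = (-15, 2);  v_rel = (11, 0),  |v_rel|² = 121
v_rel×d = (11)·(2) − (0)·(-15) = 22
since m = R²·121 − 22²:  R² = (484 + 7260) / 121 = 64
R = √64 = 8  ⇒  r_B = 8 − 3 = 5

rB=5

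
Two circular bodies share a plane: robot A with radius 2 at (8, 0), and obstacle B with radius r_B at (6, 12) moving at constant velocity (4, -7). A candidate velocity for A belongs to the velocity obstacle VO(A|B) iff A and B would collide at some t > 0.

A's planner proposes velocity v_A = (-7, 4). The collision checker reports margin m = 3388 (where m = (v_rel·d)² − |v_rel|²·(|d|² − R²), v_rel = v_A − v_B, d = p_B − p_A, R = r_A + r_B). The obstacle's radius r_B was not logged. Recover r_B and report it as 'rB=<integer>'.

m = 3388
d = (-2, 12);  v_rel = (-11, 11),  |v_rel|² = 242
v_rel×d = (-11)·(12) − (11)·(-2) = -110
since m = R²·242 − (-110)²:  R² = (12100 + 3388) / 242 = 64
R = √64 = 8  ⇒  r_B = 8 − 2 = 6

rB=6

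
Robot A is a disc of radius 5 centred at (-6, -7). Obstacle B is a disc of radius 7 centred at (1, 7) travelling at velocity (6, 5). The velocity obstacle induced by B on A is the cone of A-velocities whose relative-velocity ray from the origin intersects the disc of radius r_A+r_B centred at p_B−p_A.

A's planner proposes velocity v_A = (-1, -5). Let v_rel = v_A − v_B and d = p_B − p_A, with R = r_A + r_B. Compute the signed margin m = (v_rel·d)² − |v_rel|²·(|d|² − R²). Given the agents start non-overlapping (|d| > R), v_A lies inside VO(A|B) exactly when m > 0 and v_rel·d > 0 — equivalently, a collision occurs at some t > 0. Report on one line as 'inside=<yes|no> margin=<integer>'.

d = (7, 14),  |d|² = 245;  R = 5+7 = 12,  c = 245−12² = 101
v_rel = (-7, -10),  |v_rel|² = 149;  v_rel·d = (-7)·(7) + (-10)·(14) = -189
149·t² + 378·t + 101 = 0  ⇒  m = (-189)² − 149·101 = 20672
m = 20672 > 0,  v_rel·d = -189 < 0  ⇒  outside

inside=no margin=20672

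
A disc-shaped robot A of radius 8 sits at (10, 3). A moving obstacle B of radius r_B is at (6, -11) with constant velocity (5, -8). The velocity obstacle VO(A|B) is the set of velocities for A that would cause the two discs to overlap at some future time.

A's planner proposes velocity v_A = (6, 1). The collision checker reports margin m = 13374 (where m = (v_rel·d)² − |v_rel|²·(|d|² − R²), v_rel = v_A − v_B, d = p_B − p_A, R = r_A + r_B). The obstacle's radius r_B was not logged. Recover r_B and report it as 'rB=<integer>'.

m = 13374
d = (-4, -14);  v_rel = (1, 9),  |v_rel|² = 82
v_rel×d = (1)·(-14) − (9)·(-4) = 22
since m = R²·82 − 22²:  R² = (484 + 13374) / 82 = 169
R = √169 = 13  ⇒  r_B = 13 − 8 = 5

rB=5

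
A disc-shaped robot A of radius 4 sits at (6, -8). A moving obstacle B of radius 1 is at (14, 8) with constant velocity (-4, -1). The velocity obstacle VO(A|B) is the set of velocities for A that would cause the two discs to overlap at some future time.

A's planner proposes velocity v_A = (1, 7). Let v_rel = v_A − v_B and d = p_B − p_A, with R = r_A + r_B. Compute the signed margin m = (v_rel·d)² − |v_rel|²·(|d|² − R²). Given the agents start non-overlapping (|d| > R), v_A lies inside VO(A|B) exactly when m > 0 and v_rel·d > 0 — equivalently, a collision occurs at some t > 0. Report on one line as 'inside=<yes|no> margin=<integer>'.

d = (8, 16),  |d|² = 320;  R = 4+1 = 5,  c = 320−5² = 295
v_rel = (5, 8),  |v_rel|² = 89;  v_rel·d = (5)·(8) + (8)·(16) = 168
89·t² − 336·t + 295 = 0  ⇒  m = 168² − 89·295 = 1969
m = 1969 > 0,  v_rel·d = 168 > 0  ⇒  inside

inside=yes margin=1969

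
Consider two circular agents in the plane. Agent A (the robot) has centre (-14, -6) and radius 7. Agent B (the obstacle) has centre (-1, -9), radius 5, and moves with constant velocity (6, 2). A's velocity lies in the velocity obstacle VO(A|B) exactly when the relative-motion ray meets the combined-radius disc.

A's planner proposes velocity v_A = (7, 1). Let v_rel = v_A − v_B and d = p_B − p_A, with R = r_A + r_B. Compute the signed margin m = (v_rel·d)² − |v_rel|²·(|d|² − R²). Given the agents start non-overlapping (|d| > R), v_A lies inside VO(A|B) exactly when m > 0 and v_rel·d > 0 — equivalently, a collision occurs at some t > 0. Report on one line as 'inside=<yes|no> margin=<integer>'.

d = (13, -3),  |d|² = 178;  R = 7+5 = 12,  c = 178−12² = 34
v_rel = (1, -1),  |v_rel|² = 2;  v_rel·d = (1)·(13) + (-1)·(-3) = 16
2·t² − 32·t + 34 = 0  ⇒  m = 16² − 2·34 = 188
m = 188 > 0,  v_rel·d = 16 > 0  ⇒  inside

inside=yes margin=188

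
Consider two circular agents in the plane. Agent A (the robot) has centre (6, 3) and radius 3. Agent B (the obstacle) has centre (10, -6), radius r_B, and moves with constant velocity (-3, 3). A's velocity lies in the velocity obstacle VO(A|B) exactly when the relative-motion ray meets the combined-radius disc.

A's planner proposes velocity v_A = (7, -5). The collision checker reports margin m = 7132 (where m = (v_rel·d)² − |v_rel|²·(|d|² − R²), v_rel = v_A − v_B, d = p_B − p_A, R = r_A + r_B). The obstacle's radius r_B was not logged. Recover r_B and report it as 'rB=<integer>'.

m = 7132
d = (4, -9);  v_rel = (10, -8),  |v_rel|² = 164
v_rel×d = (10)·(-9) − (-8)·(4) = -58
since m = R²·164 − (-58)²:  R² = (3364 + 7132) / 164 = 64
R = √64 = 8  ⇒  r_B = 8 − 3 = 5

rB=5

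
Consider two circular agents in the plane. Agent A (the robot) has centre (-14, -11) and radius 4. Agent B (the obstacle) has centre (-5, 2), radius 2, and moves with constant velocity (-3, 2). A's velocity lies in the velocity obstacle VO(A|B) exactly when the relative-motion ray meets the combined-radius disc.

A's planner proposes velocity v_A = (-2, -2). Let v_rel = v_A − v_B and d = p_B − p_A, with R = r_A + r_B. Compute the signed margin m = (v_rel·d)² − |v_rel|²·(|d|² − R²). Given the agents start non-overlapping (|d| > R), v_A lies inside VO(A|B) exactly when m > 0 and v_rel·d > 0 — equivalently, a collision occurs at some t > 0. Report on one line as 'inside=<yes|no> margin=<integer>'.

d = (9, 13),  |d|² = 250;  R = 4+2 = 6,  c = 250−6² = 214
v_rel = (1, -4),  |v_rel|² = 17;  v_rel·d = (1)·(9) + (-4)·(13) = -43
17·t² + 86·t + 214 = 0  ⇒  m = (-43)² − 17·214 = -1789
m = -1789 < 0,  v_rel·d = -43 < 0  ⇒  outside

inside=no margin=-1789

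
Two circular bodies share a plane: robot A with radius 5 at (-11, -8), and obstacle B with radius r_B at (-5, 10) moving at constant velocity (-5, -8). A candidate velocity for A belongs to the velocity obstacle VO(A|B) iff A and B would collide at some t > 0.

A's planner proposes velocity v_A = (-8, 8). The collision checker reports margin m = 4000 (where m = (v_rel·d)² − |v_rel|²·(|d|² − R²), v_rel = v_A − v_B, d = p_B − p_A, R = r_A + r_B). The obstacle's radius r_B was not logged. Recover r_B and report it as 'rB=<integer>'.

m = 4000
d = (6, 18);  v_rel = (-3, 16),  |v_rel|² = 265
v_rel×d = (-3)·(18) − (16)·(6) = -150
since m = R²·265 − (-150)²:  R² = (22500 + 4000) / 265 = 100
R = √100 = 10  ⇒  r_B = 10 − 5 = 5

rB=5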